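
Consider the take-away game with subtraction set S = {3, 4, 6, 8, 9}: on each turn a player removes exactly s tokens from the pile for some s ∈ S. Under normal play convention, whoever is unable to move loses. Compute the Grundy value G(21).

3

G(0) = 0
G(1) = mex{} = 0
G(2) = mex{} = 0
G(3) = mex{0} = 1
G(4) = mex{0,0} = 1
G(5) = mex{0,0} = 1
G(6) = mex{1,0,0} = 2
G(7) = mex{1,1,0} = 2
G(8) = mex{1,1,0,0} = 2
G(9) = mex{2,1,1,0,0} = 3
G(10) = mex{2,2,1,0,0} = 3
G(11) = mex{2,2,1,1,0} = 3
G(12) = mex{3,2,2,1,1} = 0
G(13) = mex{3,3,2,1,1} = 0
G(14) = mex{3,3,2,2,1} = 0
G(15) = mex{0,3,3,2,2} = 1
G(16) = mex{0,0,3,2,2} = 1
G(17) = mex{0,0,3,3,2} = 1
G(18) = mex{1,0,0,3,3} = 2
G(19) = mex{1,1,0,3,3} = 2
G(20) = mex{1,1,0,0,3} = 2
G(21) = mex{2,1,1,0,0} = 3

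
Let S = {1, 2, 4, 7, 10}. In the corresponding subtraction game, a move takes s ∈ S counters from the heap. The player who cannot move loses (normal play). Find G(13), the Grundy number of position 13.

1

n :  0  1  2  3  4  5  6  7  8  9 10 11 12 13
G :  0  1  2  0  1  2  0  1  2  0  1  2  0  1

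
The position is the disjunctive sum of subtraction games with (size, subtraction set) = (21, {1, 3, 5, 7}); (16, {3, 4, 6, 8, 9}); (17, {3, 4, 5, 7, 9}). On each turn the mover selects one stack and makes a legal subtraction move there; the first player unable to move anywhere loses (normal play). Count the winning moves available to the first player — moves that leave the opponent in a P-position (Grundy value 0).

Stack A, S = {1, 3, 5, 7}:
G(0) = 0
G(1) = mex{0} = 1
G(2) = mex{1} = 0
G(3) = mex{0,0} = 1
G(4) = mex{1,1} = 0
G(5) = mex{0,0,0} = 1
G(6) = mex{1,1,1} = 0
G(7) = mex{0,0,0,0} = 1
G(8) = mex{1,1,1,1} = 0
G(9) = mex{0,0,0,0} = 1
G(10) = mex{1,1,1,1} = 0
G(11) = mex{0,0,0,0} = 1
G(12) = mex{1,1,1,1} = 0
G(13) = mex{0,0,0,0} = 1
G(14) = mex{1,1,1,1} = 0
G(15) = mex{0,0,0,0} = 1
G(16) = mex{1,1,1,1} = 0
G(17) = mex{0,0,0,0} = 1
G(18) = mex{1,1,1,1} = 0
G(19) = mex{0,0,0,0} = 1
G(20) = mex{1,1,1,1} = 0
G(21) = mex{0,0,0,0} = 1
G_A(21) = 1.
Stack B, S = {3, 4, 6, 8, 9}:
n :  0  1  2  3  4  5  6  7  8  9 10 11 12 13 14 15 16
G :  0  0  0  1  1  1  2  2  2  3  3  3  0  0  0  1  1
G_B(16) = 1.
Stack C, S = {3, 4, 5, 7, 9}:
n :  0  1  2  3  4  5  6  7  8  9 10 11 12 13 14 15 16 17
G :  0  0  0  1  1  1  2  2  2  3  3  3  0  0  0  1  1  1
G_C(17) = 1.
Combined Grundy value = 1 ⊕ 1 ⊕ 1 = 1.
A winning move leaves total XOR = 0, i.e. changes one component's Grundy value g to g ⊕ X where X is the current total.
Stack A: need g' = 1⊕1 = 0. Options: 21−1→G=0, 21−3→G=0, 21−5→G=0, 21−7→G=0. Hits: 4.
Stack B: need g' = 1⊕1 = 0. Options: 16−3→G=0, 16−4→G=0, 16−6→G=3, 16−8→G=2, 16−9→G=2. Hits: 2.
Stack C: need g' = 1⊕1 = 0. Options: 17−3→G=0, 17−4→G=0, 17−5→G=0, 17−7→G=3, 17−9→G=2. Hits: 3.

9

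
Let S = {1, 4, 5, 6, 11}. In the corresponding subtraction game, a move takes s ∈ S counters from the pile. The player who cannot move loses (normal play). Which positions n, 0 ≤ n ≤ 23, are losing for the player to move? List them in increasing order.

G(0) = 0
G(1) = mex{0} = 1
G(2) = mex{1} = 0
G(3) = mex{0} = 1
G(4) = mex{1,0} = 2
G(5) = mex{2,1,0} = 3
G(6) = mex{3,0,1,0} = 2
G(7) = mex{2,1,0,1} = 3
G(8) = mex{3,2,1,0} = 4
G(9) = mex{4,3,2,1} = 0
G(10) = mex{0,2,3,2} = 1
G(11) = mex{1,3,2,3,0} = 4
G(12) = mex{4,4,3,2,1} = 0
G(13) = mex{0,0,4,3,0} = 1
G(14) = mex{1,1,0,4,1} = 2
G(15) = mex{2,4,1,0,2} = 3
G(16) = mex{3,0,4,1,3} = 2
G(17) = mex{2,1,0,4,2} = 3
G(18) = mex{3,2,1,0,3} = 4
G(19) = mex{4,3,2,1,4} = 0
G(20) = mex{0,2,3,2,0} = 1
G(21) = mex{1,3,2,3,1} = 0
G(22) = mex{0,4,3,2,4} = 1
G(23) = mex{1,0,4,3,0} = 2
P-positions are exactly the n with G(n) = 0.

0, 2, 9, 12, 19, 21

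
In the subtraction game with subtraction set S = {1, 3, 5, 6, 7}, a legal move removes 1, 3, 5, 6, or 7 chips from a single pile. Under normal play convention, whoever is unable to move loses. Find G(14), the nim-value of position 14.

0

G(0) = 0
G(1) = mex{0} = 1
G(2) = mex{1} = 0
G(3) = mex{0,0} = 1
G(4) = mex{1,1} = 0
G(5) = mex{0,0,0} = 1
G(6) = mex{1,1,1,0} = 2
G(7) = mex{2,0,0,1,0} = 3
G(8) = mex{3,1,1,0,1} = 2
G(9) = mex{2,2,0,1,0} = 3
G(10) = mex{3,3,1,0,1} = 2
G(11) = mex{2,2,2,1,0} = 3
G(12) = mex{3,3,3,2,1} = 0
G(13) = mex{0,2,2,3,2} = 1
G(14) = mex{1,3,3,2,3} = 0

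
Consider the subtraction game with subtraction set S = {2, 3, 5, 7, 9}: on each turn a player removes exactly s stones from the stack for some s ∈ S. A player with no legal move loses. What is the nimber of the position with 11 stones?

G(0) = 0
G(1) = mex{} = 0
G(2) = mex{0} = 1
G(3) = mex{0,0} = 1
G(4) = mex{1,0} = 2
G(5) = mex{1,1,0} = 2
G(6) = mex{2,1,0} = 3
G(7) = mex{2,2,1,0} = 3
G(8) = mex{3,2,1,0} = 4
G(9) = mex{3,3,2,1,0} = 4
G(10) = mex{4,3,2,1,0} = 5
G(11) = mex{4,4,3,2,1} = 0

0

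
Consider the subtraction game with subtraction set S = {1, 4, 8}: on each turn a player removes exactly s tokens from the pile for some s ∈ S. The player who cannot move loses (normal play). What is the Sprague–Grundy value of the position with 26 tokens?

0

n :  0  1  2  3  4  5  6  7  8  9 10 11 12 13 14 15 16 17 18 19 20 21 22 23 24 25 26
G :  0  1  0  1  2  0  1  0  1  2  3  2  0  1  0  1  2  0  1  0  1  2  3  2  0  1  0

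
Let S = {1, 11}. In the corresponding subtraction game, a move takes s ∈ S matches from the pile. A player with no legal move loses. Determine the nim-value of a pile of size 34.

n :  0  1  2  3  4  5  6  7  8  9 10 11 12 13 14 15 16 17 18 19 20 21 22 23 24 25 26 27 28 29 30 31 32 33 34
G :  0  1  0  1  0  1  0  1  0  1  0  1  0  1  0  1  0  1  0  1  0  1  0  1  0  1  0  1  0  1  0  1  0  1  0

0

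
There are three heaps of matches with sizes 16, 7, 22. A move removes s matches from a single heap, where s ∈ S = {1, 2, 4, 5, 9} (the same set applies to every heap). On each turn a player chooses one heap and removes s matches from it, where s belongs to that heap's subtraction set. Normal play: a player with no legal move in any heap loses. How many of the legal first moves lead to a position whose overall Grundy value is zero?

3

All heaps use S = {1, 2, 4, 5, 9}:
n :  0  1  2  3  4  5  6  7  8  9 10 11 12 13 14 15 16 17 18 19 20 21 22
G :  0  1  2  0  1  2  0  1  2  3  4  5  3  0  1  2  0  1  2  0  1  2  3
Heap A: G(16) = 0.
Heap B: G(7) = 1.
Heap C: G(22) = 3.
Combined Grundy value = 0 ⊕ 1 ⊕ 3 = 2.
A winning move leaves total XOR = 0, i.e. changes one component's Grundy value g to g ⊕ X where X is the current total.
Heap A: need g' = 0⊕2 = 2. Options: 16−1→G=2, 16−2→G=1, 16−4→G=3, 16−5→G=5, 16−9→G=1. Hits: 1.
Heap B: need g' = 1⊕2 = 3. Options: 7−1→G=0, 7−2→G=2, 7−4→G=0, 7−5→G=2. Hits: 0.
Heap C: need g' = 3⊕2 = 1. Options: 22−1→G=2, 22−2→G=1, 22−4→G=2, 22−5→G=1, 22−9→G=0. Hits: 2.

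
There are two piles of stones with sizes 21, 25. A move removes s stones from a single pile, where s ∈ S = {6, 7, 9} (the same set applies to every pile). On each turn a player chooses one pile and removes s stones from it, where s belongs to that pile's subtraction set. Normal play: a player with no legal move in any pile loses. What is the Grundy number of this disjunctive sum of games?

All piles use S = {6, 7, 9}:
G(0) = 0
G(1) = mex{} = 0
G(2) = mex{} = 0
G(3) = mex{} = 0
G(4) = mex{} = 0
G(5) = mex{} = 0
G(6) = mex{0} = 1
G(7) = mex{0,0} = 1
G(8) = mex{0,0} = 1
G(9) = mex{0,0,0} = 1
G(10) = mex{0,0,0} = 1
G(11) = mex{0,0,0} = 1
G(12) = mex{1,0,0} = 2
G(13) = mex{1,1,0} = 2
G(14) = mex{1,1,0} = 2
G(15) = mex{1,1,1} = 0
G(16) = mex{1,1,1} = 0
G(17) = mex{1,1,1} = 0
G(18) = mex{2,1,1} = 0
G(19) = mex{2,2,1} = 0
G(20) = mex{2,2,1} = 0
G(21) = mex{0,2,2} = 1
G(22) = mex{0,0,2} = 1
G(23) = mex{0,0,2} = 1
G(24) = mex{0,0,0} = 1
G(25) = mex{0,0,0} = 1
Pile A: G(21) = 1.
Pile B: G(25) = 1.
Combined Grundy value = 1 ⊕ 1 = 0.

0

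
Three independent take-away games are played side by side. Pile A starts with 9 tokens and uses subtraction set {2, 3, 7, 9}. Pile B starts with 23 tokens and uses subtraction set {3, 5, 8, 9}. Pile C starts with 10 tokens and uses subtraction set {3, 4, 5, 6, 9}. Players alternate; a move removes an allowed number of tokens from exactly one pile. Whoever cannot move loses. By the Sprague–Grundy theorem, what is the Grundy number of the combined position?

2

Pile A, S = {2, 3, 7, 9}:
G(0) = 0
G(1) = mex{} = 0
G(2) = mex{0} = 1
G(3) = mex{0,0} = 1
G(4) = mex{1,0} = 2
G(5) = mex{1,1} = 0
G(6) = mex{2,1} = 0
G(7) = mex{0,2,0} = 1
G(8) = mex{0,0,0} = 1
G(9) = mex{1,0,1,0} = 2
G_A(9) = 2.
Pile B, S = {3, 5, 8, 9}:
n :  0  1  2  3  4  5  6  7  8  9 10 11 12 13 14 15 16 17 18 19 20 21 22 23
G :  0  0  0  1  1  1  2  2  2  3  3  3  0  0  0  1  1  1  2  2  2  3  3  3
G_B(23) = 3.
Pile C, S = {3, 4, 5, 6, 9}:
G(0) = 0
G(1) = mex{} = 0
G(2) = mex{} = 0
G(3) = mex{0} = 1
G(4) = mex{0,0} = 1
G(5) = mex{0,0,0} = 1
G(6) = mex{1,0,0,0} = 2
G(7) = mex{1,1,0,0} = 2
G(8) = mex{1,1,1,0} = 2
G(9) = mex{2,1,1,1,0} = 3
G(10) = mex{2,2,1,1,0} = 3
G_C(10) = 3.
Combined Grundy value = 2 ⊕ 3 ⊕ 3 = 2.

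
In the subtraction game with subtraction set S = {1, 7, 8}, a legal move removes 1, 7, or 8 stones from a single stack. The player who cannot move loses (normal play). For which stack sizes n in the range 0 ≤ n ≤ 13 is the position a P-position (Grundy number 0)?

n :  0  1  2  3  4  5  6  7  8  9 10 11 12 13
G :  0  1  0  1  0  1  0  1  2  3  2  3  2  3
P-positions are exactly the n with G(n) = 0.

0, 2, 4, 6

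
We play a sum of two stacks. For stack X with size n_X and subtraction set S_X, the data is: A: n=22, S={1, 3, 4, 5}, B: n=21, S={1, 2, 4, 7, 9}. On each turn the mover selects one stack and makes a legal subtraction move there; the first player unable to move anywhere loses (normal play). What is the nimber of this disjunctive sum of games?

6

Stack A, S = {1, 3, 4, 5}:
n :  0  1  2  3  4  5  6  7  8  9 10 11 12 13 14 15 16 17 18 19 20 21 22
G :  0  1  0  1  2  3  2  3  0  1  0  1  2  3  2  3  0  1  0  1  2  3  2
G_A(22) = 2.
Stack B, S = {1, 2, 4, 7, 9}:
G(0) = 0
G(1) = mex{0} = 1
G(2) = mex{1,0} = 2
G(3) = mex{2,1} = 0
G(4) = mex{0,2,0} = 1
G(5) = mex{1,0,1} = 2
G(6) = mex{2,1,2} = 0
G(7) = mex{0,2,0,0} = 1
G(8) = mex{1,0,1,1} = 2
G(9) = mex{2,1,2,2,0} = 3
G(10) = mex{3,2,0,0,1} = 4
G(11) = mex{4,3,1,1,2} = 0
G(12) = mex{0,4,2,2,0} = 1
G(13) = mex{1,0,3,0,1} = 2
G(14) = mex{2,1,4,1,2} = 0
G(15) = mex{0,2,0,2,0} = 1
G(16) = mex{1,0,1,3,1} = 2
G(17) = mex{2,1,2,4,2} = 0
G(18) = mex{0,2,0,0,3} = 1
G(19) = mex{1,0,1,1,4} = 2
G(20) = mex{2,1,2,2,0} = 3
G(21) = mex{3,2,0,0,1} = 4
G_B(21) = 4.
Combined Grundy value = 2 ⊕ 4 = 6.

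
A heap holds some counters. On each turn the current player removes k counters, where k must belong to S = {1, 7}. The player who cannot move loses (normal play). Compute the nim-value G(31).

1

G(0) = 0
G(1) = mex{0} = 1
G(2) = mex{1} = 0
G(3) = mex{0} = 1
G(4) = mex{1} = 0
G(5) = mex{0} = 1
G(6) = mex{1} = 0
G(7) = mex{0,0} = 1
G(8) = mex{1,1} = 0
G(9) = mex{0,0} = 1
G(10) = mex{1,1} = 0
G(11) = mex{0,0} = 1
G(12) = mex{1,1} = 0
G(13) = mex{0,0} = 1
G(14) = mex{1,1} = 0
G(15) = mex{0,0} = 1
G(16) = mex{1,1} = 0
G(17) = mex{0,0} = 1
G(18) = mex{1,1} = 0
G(19) = mex{0,0} = 1
G(20) = mex{1,1} = 0
G(21) = mex{0,0} = 1
G(22) = mex{1,1} = 0
G(23) = mex{0,0} = 1
G(24) = mex{1,1} = 0
G(25) = mex{0,0} = 1
G(26) = mex{1,1} = 0
G(27) = mex{0,0} = 1
G(28) = mex{1,1} = 0
G(29) = mex{0,0} = 1
G(30) = mex{1,1} = 0
G(31) = mex{0,0} = 1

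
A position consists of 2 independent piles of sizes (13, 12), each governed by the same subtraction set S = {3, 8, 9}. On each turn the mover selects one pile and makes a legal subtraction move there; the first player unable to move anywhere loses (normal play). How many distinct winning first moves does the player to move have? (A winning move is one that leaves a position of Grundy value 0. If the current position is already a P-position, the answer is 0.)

All piles use S = {3, 8, 9}:
n :  0  1  2  3  4  5  6  7  8  9 10 11 12 13
G :  0  0  0  1  1  1  0  0  2  1  1  3  0  0
Pile A: G(13) = 0.
Pile B: G(12) = 0.
Combined Grundy value = 0 ⊕ 0 = 0.
A winning move leaves total XOR = 0, i.e. changes one component's Grundy value g to g ⊕ X where X is the current total.
Pile A: target g' = 0⊕0 = 0, but every legal move changes the Grundy value (mex property), so 0 moves.
Pile B: target g' = 0⊕0 = 0, but every legal move changes the Grundy value (mex property), so 0 moves.

0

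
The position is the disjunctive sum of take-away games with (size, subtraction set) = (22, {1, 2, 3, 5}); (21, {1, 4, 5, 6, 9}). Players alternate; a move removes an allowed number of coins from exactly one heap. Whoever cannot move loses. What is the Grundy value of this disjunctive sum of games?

Heap A, S = {1, 2, 3, 5}:
G(0) = 0
G(1) = mex{0} = 1
G(2) = mex{1,0} = 2
G(3) = mex{2,1,0} = 3
G(4) = mex{3,2,1} = 0
G(5) = mex{0,3,2,0} = 1
G(6) = mex{1,0,3,1} = 2
G(7) = mex{2,1,0,2} = 3
G(8) = mex{3,2,1,3} = 0
G(9) = mex{0,3,2,0} = 1
G(10) = mex{1,0,3,1} = 2
G(11) = mex{2,1,0,2} = 3
G(12) = mex{3,2,1,3} = 0
G(13) = mex{0,3,2,0} = 1
G(14) = mex{1,0,3,1} = 2
G(15) = mex{2,1,0,2} = 3
G(16) = mex{3,2,1,3} = 0
G(17) = mex{0,3,2,0} = 1
G(18) = mex{1,0,3,1} = 2
G(19) = mex{2,1,0,2} = 3
G(20) = mex{3,2,1,3} = 0
G(21) = mex{0,3,2,0} = 1
G(22) = mex{1,0,3,1} = 2
G_A(22) = 2.
Heap B, S = {1, 4, 5, 6, 9}:
G(0) = 0
G(1) = mex{0} = 1
G(2) = mex{1} = 0
G(3) = mex{0} = 1
G(4) = mex{1,0} = 2
G(5) = mex{2,1,0} = 3
G(6) = mex{3,0,1,0} = 2
G(7) = mex{2,1,0,1} = 3
G(8) = mex{3,2,1,0} = 4
G(9) = mex{4,3,2,1,0} = 5
G(10) = mex{5,2,3,2,1} = 0
G(11) = mex{0,3,2,3,0} = 1
G(12) = mex{1,4,3,2,1} = 0
G(13) = mex{0,5,4,3,2} = 1
G(14) = mex{1,0,5,4,3} = 2
G(15) = mex{2,1,0,5,2} = 3
G(16) = mex{3,0,1,0,3} = 2
G(17) = mex{2,1,0,1,4} = 3
G(18) = mex{3,2,1,0,5} = 4
G(19) = mex{4,3,2,1,0} = 5
G(20) = mex{5,2,3,2,1} = 0
G(21) = mex{0,3,2,3,0} = 1
G_B(21) = 1.
Combined Grundy value = 2 ⊕ 1 = 3.

3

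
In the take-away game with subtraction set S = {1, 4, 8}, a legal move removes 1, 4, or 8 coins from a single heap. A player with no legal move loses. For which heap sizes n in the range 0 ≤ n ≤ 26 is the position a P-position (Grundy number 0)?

G(0) = 0
G(1) = mex{0} = 1
G(2) = mex{1} = 0
G(3) = mex{0} = 1
G(4) = mex{1,0} = 2
G(5) = mex{2,1} = 0
G(6) = mex{0,0} = 1
G(7) = mex{1,1} = 0
G(8) = mex{0,2,0} = 1
G(9) = mex{1,0,1} = 2
G(10) = mex{2,1,0} = 3
G(11) = mex{3,0,1} = 2
G(12) = mex{2,1,2} = 0
G(13) = mex{0,2,0} = 1
G(14) = mex{1,3,1} = 0
G(15) = mex{0,2,0} = 1
G(16) = mex{1,0,1} = 2
G(17) = mex{2,1,2} = 0
G(18) = mex{0,0,3} = 1
G(19) = mex{1,1,2} = 0
G(20) = mex{0,2,0} = 1
G(21) = mex{1,0,1} = 2
G(22) = mex{2,1,0} = 3
G(23) = mex{3,0,1} = 2
G(24) = mex{2,1,2} = 0
G(25) = mex{0,2,0} = 1
G(26) = mex{1,3,1} = 0
P-positions are exactly the n with G(n) = 0.

0, 2, 5, 7, 12, 14, 17, 19, 24, 26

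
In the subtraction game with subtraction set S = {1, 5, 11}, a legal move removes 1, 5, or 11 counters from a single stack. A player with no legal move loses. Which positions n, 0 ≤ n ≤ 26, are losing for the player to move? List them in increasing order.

0, 2, 4, 6, 8, 10, 12, 14, 16, 18, 20, 22, 24, 26

n :  0  1  2  3  4  5  6  7  8  9 10 11 12 13 14 15 16 17 18 19 20 21 22 23 24 25 26
G :  0  1  0  1  0  1  0  1  0  1  0  1  0  1  0  1  0  1  0  1  0  1  0  1  0  1  0
P-positions are exactly the n with G(n) = 0.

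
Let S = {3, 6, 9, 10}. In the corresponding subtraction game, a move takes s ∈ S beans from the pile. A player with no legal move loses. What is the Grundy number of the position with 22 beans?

n :  0  1  2  3  4  5  6  7  8  9 10 11 12 13 14 15 16 17 18 19 20 21 22
G :  0  0  0  1  1  1  2  2  2  3  3  3  4  0  0  0  1  1  1  2  2  2  3

3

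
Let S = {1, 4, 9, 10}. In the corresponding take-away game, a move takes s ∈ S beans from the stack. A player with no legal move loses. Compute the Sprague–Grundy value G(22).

G(0) = 0
G(1) = mex{0} = 1
G(2) = mex{1} = 0
G(3) = mex{0} = 1
G(4) = mex{1,0} = 2
G(5) = mex{2,1} = 0
G(6) = mex{0,0} = 1
G(7) = mex{1,1} = 0
G(8) = mex{0,2} = 1
G(9) = mex{1,0,0} = 2
G(10) = mex{2,1,1,0} = 3
G(11) = mex{3,0,0,1} = 2
G(12) = mex{2,1,1,0} = 3
G(13) = mex{3,2,2,1} = 0
G(14) = mex{0,3,0,2} = 1
G(15) = mex{1,2,1,0} = 3
G(16) = mex{3,3,0,1} = 2
G(17) = mex{2,0,1,0} = 3
G(18) = mex{3,1,2,1} = 0
G(19) = mex{0,3,3,2} = 1
G(20) = mex{1,2,2,3} = 0
G(21) = mex{0,3,3,2} = 1
G(22) = mex{1,0,0,3} = 2

2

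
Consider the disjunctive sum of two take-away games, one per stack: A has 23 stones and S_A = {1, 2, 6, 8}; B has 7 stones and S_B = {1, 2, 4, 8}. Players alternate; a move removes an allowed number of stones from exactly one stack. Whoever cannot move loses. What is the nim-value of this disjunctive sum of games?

3

Stack A, S = {1, 2, 6, 8}:
G(0) = 0
G(1) = mex{0} = 1
G(2) = mex{1,0} = 2
G(3) = mex{2,1} = 0
G(4) = mex{0,2} = 1
G(5) = mex{1,0} = 2
G(6) = mex{2,1,0} = 3
G(7) = mex{3,2,1} = 0
G(8) = mex{0,3,2,0} = 1
G(9) = mex{1,0,0,1} = 2
G(10) = mex{2,1,1,2} = 0
G(11) = mex{0,2,2,0} = 1
G(12) = mex{1,0,3,1} = 2
G(13) = mex{2,1,0,2} = 3
G(14) = mex{3,2,1,3} = 0
G(15) = mex{0,3,2,0} = 1
G(16) = mex{1,0,0,1} = 2
G(17) = mex{2,1,1,2} = 0
G(18) = mex{0,2,2,0} = 1
G(19) = mex{1,0,3,1} = 2
G(20) = mex{2,1,0,2} = 3
G(21) = mex{3,2,1,3} = 0
G(22) = mex{0,3,2,0} = 1
G(23) = mex{1,0,0,1} = 2
G_A(23) = 2.
Stack B, S = {1, 2, 4, 8}:
n : 0 1 2 3 4 5 6 7
G : 0 1 2 0 1 2 0 1
G_B(7) = 1.
Combined Grundy value = 2 ⊕ 1 = 3.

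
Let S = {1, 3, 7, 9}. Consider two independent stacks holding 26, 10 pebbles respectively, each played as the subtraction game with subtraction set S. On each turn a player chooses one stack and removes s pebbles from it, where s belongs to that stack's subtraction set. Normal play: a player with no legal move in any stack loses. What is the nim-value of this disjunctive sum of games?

All stacks use S = {1, 3, 7, 9}:
G(0) = 0
G(1) = mex{0} = 1
G(2) = mex{1} = 0
G(3) = mex{0,0} = 1
G(4) = mex{1,1} = 0
G(5) = mex{0,0} = 1
G(6) = mex{1,1} = 0
G(7) = mex{0,0,0} = 1
G(8) = mex{1,1,1} = 0
G(9) = mex{0,0,0,0} = 1
G(10) = mex{1,1,1,1} = 0
G(11) = mex{0,0,0,0} = 1
G(12) = mex{1,1,1,1} = 0
G(13) = mex{0,0,0,0} = 1
G(14) = mex{1,1,1,1} = 0
G(15) = mex{0,0,0,0} = 1
G(16) = mex{1,1,1,1} = 0
G(17) = mex{0,0,0,0} = 1
G(18) = mex{1,1,1,1} = 0
G(19) = mex{0,0,0,0} = 1
G(20) = mex{1,1,1,1} = 0
G(21) = mex{0,0,0,0} = 1
G(22) = mex{1,1,1,1} = 0
G(23) = mex{0,0,0,0} = 1
G(24) = mex{1,1,1,1} = 0
G(25) = mex{0,0,0,0} = 1
G(26) = mex{1,1,1,1} = 0
Stack A: G(26) = 0.
Stack B: G(10) = 0.
Combined Grundy value = 0 ⊕ 0 = 0.

0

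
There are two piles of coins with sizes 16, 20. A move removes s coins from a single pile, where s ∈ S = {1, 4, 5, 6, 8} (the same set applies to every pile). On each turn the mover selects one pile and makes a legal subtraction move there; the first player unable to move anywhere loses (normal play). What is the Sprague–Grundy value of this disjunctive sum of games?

3

All piles use S = {1, 4, 5, 6, 8}:
n :  0  1  2  3  4  5  6  7  8  9 10 11 12 13 14 15 16 17 18 19 20
G :  0  1  0  1  2  3  2  3  4  0  1  0  1  2  3  2  3  4  0  1  0
Pile A: G(16) = 3.
Pile B: G(20) = 0.
Combined Grundy value = 3 ⊕ 0 = 3.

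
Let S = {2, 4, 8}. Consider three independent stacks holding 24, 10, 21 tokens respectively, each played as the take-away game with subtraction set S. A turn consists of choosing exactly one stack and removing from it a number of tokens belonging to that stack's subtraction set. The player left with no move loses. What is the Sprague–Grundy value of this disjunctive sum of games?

3

All stacks use S = {2, 4, 8}:
G(0) = 0
G(1) = mex{} = 0
G(2) = mex{0} = 1
G(3) = mex{0} = 1
G(4) = mex{1,0} = 2
G(5) = mex{1,0} = 2
G(6) = mex{2,1} = 0
G(7) = mex{2,1} = 0
G(8) = mex{0,2,0} = 1
G(9) = mex{0,2,0} = 1
G(10) = mex{1,0,1} = 2
G(11) = mex{1,0,1} = 2
G(12) = mex{2,1,2} = 0
G(13) = mex{2,1,2} = 0
G(14) = mex{0,2,0} = 1
G(15) = mex{0,2,0} = 1
G(16) = mex{1,0,1} = 2
G(17) = mex{1,0,1} = 2
G(18) = mex{2,1,2} = 0
G(19) = mex{2,1,2} = 0
G(20) = mex{0,2,0} = 1
G(21) = mex{0,2,0} = 1
G(22) = mex{1,0,1} = 2
G(23) = mex{1,0,1} = 2
G(24) = mex{2,1,2} = 0
Stack A: G(24) = 0.
Stack B: G(10) = 2.
Stack C: G(21) = 1.
Combined Grundy value = 0 ⊕ 2 ⊕ 1 = 3.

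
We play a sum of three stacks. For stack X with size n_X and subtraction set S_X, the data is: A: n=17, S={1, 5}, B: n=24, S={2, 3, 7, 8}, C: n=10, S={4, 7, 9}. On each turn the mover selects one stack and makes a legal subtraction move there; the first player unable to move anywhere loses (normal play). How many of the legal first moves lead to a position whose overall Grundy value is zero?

2

Stack A, S = {1, 5}:
G(0) = 0
G(1) = mex{0} = 1
G(2) = mex{1} = 0
G(3) = mex{0} = 1
G(4) = mex{1} = 0
G(5) = mex{0,0} = 1
G(6) = mex{1,1} = 0
G(7) = mex{0,0} = 1
G(8) = mex{1,1} = 0
G(9) = mex{0,0} = 1
G(10) = mex{1,1} = 0
G(11) = mex{0,0} = 1
G(12) = mex{1,1} = 0
G(13) = mex{0,0} = 1
G(14) = mex{1,1} = 0
G(15) = mex{0,0} = 1
G(16) = mex{1,1} = 0
G(17) = mex{0,0} = 1
G_A(17) = 1.
Stack B, S = {2, 3, 7, 8}:
n :  0  1  2  3  4  5  6  7  8  9 10 11 12 13 14 15 16 17 18 19 20 21 22 23 24
G :  0  0  1  1  2  0  0  1  1  2  0  0  1  1  2  0  0  1  1  2  0  0  1  1  2
G_B(24) = 2.
Stack C, S = {4, 7, 9}:
G(0) = 0
G(1) = mex{} = 0
G(2) = mex{} = 0
G(3) = mex{} = 0
G(4) = mex{0} = 1
G(5) = mex{0} = 1
G(6) = mex{0} = 1
G(7) = mex{0,0} = 1
G(8) = mex{1,0} = 2
G(9) = mex{1,0,0} = 2
G(10) = mex{1,0,0} = 2
G_C(10) = 2.
Combined Grundy value = 1 ⊕ 2 ⊕ 2 = 1.
A winning move leaves total XOR = 0, i.e. changes one component's Grundy value g to g ⊕ X where X is the current total.
Stack A: need g' = 1⊕1 = 0. Options: 17−1→G=0, 17−5→G=0. Hits: 2.
Stack B: need g' = 2⊕1 = 3. Options: 24−2→G=1, 24−3→G=0, 24−7→G=1, 24−8→G=0. Hits: 0.
Stack C: need g' = 2⊕1 = 3. Options: 10−4→G=1, 10−7→G=0, 10−9→G=0. Hits: 0.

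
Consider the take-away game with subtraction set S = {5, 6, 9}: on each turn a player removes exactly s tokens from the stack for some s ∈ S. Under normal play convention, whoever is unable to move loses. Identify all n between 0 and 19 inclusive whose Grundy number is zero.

0, 1, 2, 3, 4, 14, 15, 16, 17, 18

n :  0  1  2  3  4  5  6  7  8  9 10 11 12 13 14 15 16 17 18 19
G :  0  0  0  0  0  1  1  1  1  1  2  2  2  2  0  0  0  0  0  1
P-positions are exactly the n with G(n) = 0.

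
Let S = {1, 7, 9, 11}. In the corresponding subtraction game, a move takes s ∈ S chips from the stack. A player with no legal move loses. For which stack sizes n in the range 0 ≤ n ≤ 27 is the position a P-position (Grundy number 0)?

0, 2, 4, 6, 8, 10, 12, 14, 16, 18, 20, 22, 24, 26

G(0) = 0
G(1) = mex{0} = 1
G(2) = mex{1} = 0
G(3) = mex{0} = 1
G(4) = mex{1} = 0
G(5) = mex{0} = 1
G(6) = mex{1} = 0
G(7) = mex{0,0} = 1
G(8) = mex{1,1} = 0
G(9) = mex{0,0,0} = 1
G(10) = mex{1,1,1} = 0
G(11) = mex{0,0,0,0} = 1
G(12) = mex{1,1,1,1} = 0
G(13) = mex{0,0,0,0} = 1
G(14) = mex{1,1,1,1} = 0
G(15) = mex{0,0,0,0} = 1
G(16) = mex{1,1,1,1} = 0
G(17) = mex{0,0,0,0} = 1
G(18) = mex{1,1,1,1} = 0
G(19) = mex{0,0,0,0} = 1
G(20) = mex{1,1,1,1} = 0
G(21) = mex{0,0,0,0} = 1
G(22) = mex{1,1,1,1} = 0
G(23) = mex{0,0,0,0} = 1
G(24) = mex{1,1,1,1} = 0
G(25) = mex{0,0,0,0} = 1
G(26) = mex{1,1,1,1} = 0
G(27) = mex{0,0,0,0} = 1
P-positions are exactly the n with G(n) = 0.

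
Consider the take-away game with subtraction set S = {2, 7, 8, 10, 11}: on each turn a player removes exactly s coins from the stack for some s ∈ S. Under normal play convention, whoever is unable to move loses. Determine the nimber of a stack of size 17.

n :  0  1  2  3  4  5  6  7  8  9 10 11 12 13 14 15 16 17
G :  0  0  1  1  0  0  1  1  2  2  3  3  2  2  3  3  4  0

0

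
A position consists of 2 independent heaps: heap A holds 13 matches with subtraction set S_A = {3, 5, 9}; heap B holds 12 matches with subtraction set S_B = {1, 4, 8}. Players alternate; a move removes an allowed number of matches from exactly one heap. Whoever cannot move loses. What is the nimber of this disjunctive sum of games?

Heap A, S = {3, 5, 9}:
n :  0  1  2  3  4  5  6  7  8  9 10 11 12 13
G :  0  0  0  1  1  1  2  2  0  3  3  1  0  2
G_A(13) = 2.
Heap B, S = {1, 4, 8}:
G(0) = 0
G(1) = mex{0} = 1
G(2) = mex{1} = 0
G(3) = mex{0} = 1
G(4) = mex{1,0} = 2
G(5) = mex{2,1} = 0
G(6) = mex{0,0} = 1
G(7) = mex{1,1} = 0
G(8) = mex{0,2,0} = 1
G(9) = mex{1,0,1} = 2
G(10) = mex{2,1,0} = 3
G(11) = mex{3,0,1} = 2
G(12) = mex{2,1,2} = 0
G_B(12) = 0.
Combined Grundy value = 2 ⊕ 0 = 2.

2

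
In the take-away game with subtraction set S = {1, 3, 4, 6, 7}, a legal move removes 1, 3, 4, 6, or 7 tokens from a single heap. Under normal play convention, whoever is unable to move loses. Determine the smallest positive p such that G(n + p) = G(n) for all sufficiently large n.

G(0) = 0
G(1) = mex{0} = 1
G(2) = mex{1} = 0
G(3) = mex{0,0} = 1
G(4) = mex{1,1,0} = 2
G(5) = mex{2,0,1} = 3
G(6) = mex{3,1,0,0} = 2
G(7) = mex{2,2,1,1,0} = 3
G(8) = mex{3,3,2,0,1} = 4
G(9) = mex{4,2,3,1,0} = 5
G(10) = mex{5,3,2,2,1} = 0
G(11) = mex{0,4,3,3,2} = 1
G(12) = mex{1,5,4,2,3} = 0
G(13) = mex{0,0,5,3,2} = 1
G(14) = mex{1,1,0,4,3} = 2
G(15) = mex{2,0,1,5,4} = 3
G(16) = mex{3,1,0,0,5} = 2
G(17) = mex{2,2,1,1,0} = 3
G(18) = mex{3,3,2,0,1} = 4
G(19) = mex{4,2,3,1,0} = 5
G(20) = mex{5,3,2,2,1} = 0
G(21) = mex{0,4,3,3,2} = 1
G(n+10) = G(n) holds for n = 0,…,6 (a full window of length max(S) = 7), so the sequence is purely periodic with period 10.

10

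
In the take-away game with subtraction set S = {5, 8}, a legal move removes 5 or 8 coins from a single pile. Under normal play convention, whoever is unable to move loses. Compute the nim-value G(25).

n :  0  1  2  3  4  5  6  7  8  9 10 11 12 13 14 15 16 17 18 19 20 21 22 23 24 25
G :  0  0  0  0  0  1  1  1  1  1  2  2  2  0  0  0  0  0  1  1  1  1  1  2  2  2

2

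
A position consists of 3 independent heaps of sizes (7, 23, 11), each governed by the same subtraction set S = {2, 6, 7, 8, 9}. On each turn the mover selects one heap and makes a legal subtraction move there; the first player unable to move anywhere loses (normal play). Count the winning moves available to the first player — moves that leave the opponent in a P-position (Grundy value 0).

0

All heaps use S = {2, 6, 7, 8, 9}:
G(0) = 0
G(1) = mex{} = 0
G(2) = mex{0} = 1
G(3) = mex{0} = 1
G(4) = mex{1} = 0
G(5) = mex{1} = 0
G(6) = mex{0,0} = 1
G(7) = mex{0,0,0} = 1
G(8) = mex{1,1,0,0} = 2
G(9) = mex{1,1,1,0,0} = 2
G(10) = mex{2,0,1,1,0} = 3
G(11) = mex{2,0,0,1,1} = 3
G(12) = mex{3,1,0,0,1} = 2
G(13) = mex{3,1,1,0,0} = 2
G(14) = mex{2,2,1,1,0} = 3
G(15) = mex{2,2,2,1,1} = 0
G(16) = mex{3,3,2,2,1} = 0
G(17) = mex{0,3,3,2,2} = 1
G(18) = mex{0,2,3,3,2} = 1
G(19) = mex{1,2,2,3,3} = 0
G(20) = mex{1,3,2,2,3} = 0
G(21) = mex{0,0,3,2,2} = 1
G(22) = mex{0,0,0,3,2} = 1
G(23) = mex{1,1,0,0,3} = 2
Heap A: G(7) = 1.
Heap B: G(23) = 2.
Heap C: G(11) = 3.
Combined Grundy value = 1 ⊕ 2 ⊕ 3 = 0.
A winning move leaves total XOR = 0, i.e. changes one component's Grundy value g to g ⊕ X where X is the current total.
Heap A: target g' = 1⊕0 = 1, but every legal move changes the Grundy value (mex property), so 0 moves.
Heap B: target g' = 2⊕0 = 2, but every legal move changes the Grundy value (mex property), so 0 moves.
Heap C: target g' = 3⊕0 = 3, but every legal move changes the Grundy value (mex property), so 0 moves.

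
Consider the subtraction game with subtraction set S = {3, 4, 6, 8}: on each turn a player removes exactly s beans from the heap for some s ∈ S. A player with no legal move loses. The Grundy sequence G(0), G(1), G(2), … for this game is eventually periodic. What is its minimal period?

11

n :  0  1  2  3  4  5  6  7  8  9 10 11 12 13 14 15 16 17 18 19 20 21 22 23
G :  0  0  0  1  1  1  2  2  2  3  3  0  0  0  1  1  1  2  2  2  3  3  0  0
G(n+11) = G(n) holds for n = 0,…,7 (a full window of length max(S) = 8), so the sequence is purely periodic with period 11.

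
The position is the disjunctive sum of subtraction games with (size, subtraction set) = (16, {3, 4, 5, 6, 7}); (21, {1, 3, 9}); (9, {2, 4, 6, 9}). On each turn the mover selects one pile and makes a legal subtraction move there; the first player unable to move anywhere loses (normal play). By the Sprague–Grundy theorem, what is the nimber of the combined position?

7

Pile A, S = {3, 4, 5, 6, 7}:
G(0) = 0
G(1) = mex{} = 0
G(2) = mex{} = 0
G(3) = mex{0} = 1
G(4) = mex{0,0} = 1
G(5) = mex{0,0,0} = 1
G(6) = mex{1,0,0,0} = 2
G(7) = mex{1,1,0,0,0} = 2
G(8) = mex{1,1,1,0,0} = 2
G(9) = mex{2,1,1,1,0} = 3
G(10) = mex{2,2,1,1,1} = 0
G(11) = mex{2,2,2,1,1} = 0
G(12) = mex{3,2,2,2,1} = 0
G(13) = mex{0,3,2,2,2} = 1
G(14) = mex{0,0,3,2,2} = 1
G(15) = mex{0,0,0,3,2} = 1
G(16) = mex{1,0,0,0,3} = 2
G_A(16) = 2.
Pile B, S = {1, 3, 9}:
n :  0  1  2  3  4  5  6  7  8  9 10 11 12 13 14 15 16 17 18 19 20 21
G :  0  1  0  1  0  1  0  1  0  1  0  1  0  1  0  1  0  1  0  1  0  1
G_B(21) = 1.
Pile C, S = {2, 4, 6, 9}:
n : 0 1 2 3 4 5 6 7 8 9
G : 0 0 1 1 2 2 3 3 0 4
G_C(9) = 4.
Combined Grundy value = 2 ⊕ 1 ⊕ 4 = 7.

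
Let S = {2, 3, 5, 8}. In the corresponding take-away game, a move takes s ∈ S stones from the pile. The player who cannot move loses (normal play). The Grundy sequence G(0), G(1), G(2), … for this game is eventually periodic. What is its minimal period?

17

G(0) = 0
G(1) = mex{} = 0
G(2) = mex{0} = 1
G(3) = mex{0,0} = 1
G(4) = mex{1,0} = 2
G(5) = mex{1,1,0} = 2
G(6) = mex{2,1,0} = 3
G(7) = mex{2,2,1} = 0
G(8) = mex{3,2,1,0} = 4
G(9) = mex{0,3,2,0} = 1
G(10) = mex{4,0,2,1} = 3
G(11) = mex{1,4,3,1} = 0
G(12) = mex{3,1,0,2} = 4
G(13) = mex{0,3,4,2} = 1
G(14) = mex{4,0,1,3} = 2
G(15) = mex{1,4,3,0} = 2
G(16) = mex{2,1,0,4} = 3
G(17) = mex{2,2,4,1} = 0
G(18) = mex{3,2,1,3} = 0
G(19) = mex{0,3,2,0} = 1
G(20) = mex{0,0,2,4} = 1
G(21) = mex{1,0,3,1} = 2
G(22) = mex{1,1,0,2} = 3
G(23) = mex{2,1,0,2} = 3
G(24) = mex{3,2,1,3} = 0
G(25) = mex{3,3,1,0} = 2
G(26) = mex{0,3,2,0} = 1
G(27) = mex{2,0,3,1} = 4
G(28) = mex{1,2,3,1} = 0
G(29) = mex{4,1,0,2} = 3
G(30) = mex{0,4,2,3} = 1
G(31) = mex{3,0,1,3} = 2
G(32) = mex{1,3,4,0} = 2
G(33) = mex{2,1,0,2} = 3
G(34) = mex{2,2,3,1} = 0
G(35) = mex{3,2,1,4} = 0
G(36) = mex{0,3,2,0} = 1
G(37) = mex{0,0,2,3} = 1
G(38) = mex{1,0,3,1} = 2
G(39) = mex{1,1,0,2} = 3
G(40) = mex{2,1,0,2} = 3
G(41) = mex{3,2,1,3} = 0
G(42) = mex{3,3,1,0} = 2
G(43) = mex{0,3,2,0} = 1
G(44) = mex{2,0,3,1} = 4
G(45) = mex{1,2,3,1} = 0
G(46) = mex{4,1,0,2} = 3
G(47) = mex{0,4,2,3} = 1
G(48) = mex{3,0,1,3} = 2
From n = 13 onward G(n+17) = G(n); since this holds over max(S) = 8 consecutive positions the period is 17 (pre-period 13).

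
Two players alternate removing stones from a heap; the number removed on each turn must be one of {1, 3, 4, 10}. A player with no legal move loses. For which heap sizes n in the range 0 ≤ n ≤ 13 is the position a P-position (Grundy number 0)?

0, 2, 7, 9

n :  0  1  2  3  4  5  6  7  8  9 10 11 12 13
G :  0  1  0  1  2  3  2  0  1  0  1  2  3  2
P-positions are exactly the n with G(n) = 0.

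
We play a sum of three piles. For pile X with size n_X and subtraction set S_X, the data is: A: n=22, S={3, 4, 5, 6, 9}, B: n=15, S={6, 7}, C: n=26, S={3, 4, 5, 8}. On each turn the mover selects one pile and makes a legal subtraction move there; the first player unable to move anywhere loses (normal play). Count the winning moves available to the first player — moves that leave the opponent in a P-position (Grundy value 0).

3

Pile A, S = {3, 4, 5, 6, 9}:
G(0) = 0
G(1) = mex{} = 0
G(2) = mex{} = 0
G(3) = mex{0} = 1
G(4) = mex{0,0} = 1
G(5) = mex{0,0,0} = 1
G(6) = mex{1,0,0,0} = 2
G(7) = mex{1,1,0,0} = 2
G(8) = mex{1,1,1,0} = 2
G(9) = mex{2,1,1,1,0} = 3
G(10) = mex{2,2,1,1,0} = 3
G(11) = mex{2,2,2,1,0} = 3
G(12) = mex{3,2,2,2,1} = 0
G(13) = mex{3,3,2,2,1} = 0
G(14) = mex{3,3,3,2,1} = 0
G(15) = mex{0,3,3,3,2} = 1
G(16) = mex{0,0,3,3,2} = 1
G(17) = mex{0,0,0,3,2} = 1
G(18) = mex{1,0,0,0,3} = 2
G(19) = mex{1,1,0,0,3} = 2
G(20) = mex{1,1,1,0,3} = 2
G(21) = mex{2,1,1,1,0} = 3
G(22) = mex{2,2,1,1,0} = 3
G_A(22) = 3.
Pile B, S = {6, 7}:
G(0) = 0
G(1) = mex{} = 0
G(2) = mex{} = 0
G(3) = mex{} = 0
G(4) = mex{} = 0
G(5) = mex{} = 0
G(6) = mex{0} = 1
G(7) = mex{0,0} = 1
G(8) = mex{0,0} = 1
G(9) = mex{0,0} = 1
G(10) = mex{0,0} = 1
G(11) = mex{0,0} = 1
G(12) = mex{1,0} = 2
G(13) = mex{1,1} = 0
G(14) = mex{1,1} = 0
G(15) = mex{1,1} = 0
G_B(15) = 0.
Pile C, S = {3, 4, 5, 8}:
n :  0  1  2  3  4  5  6  7  8  9 10 11 12 13 14 15 16 17 18 19 20 21 22 23 24 25 26
G :  0  0  0  1  1  1  2  2  2  3  3  0  0  0  1  1  1  2  2  2  3  3  0  0  0  1  1
G_C(26) = 1.
Combined Grundy value = 3 ⊕ 0 ⊕ 1 = 2.
A winning move leaves total XOR = 0, i.e. changes one component's Grundy value g to g ⊕ X where X is the current total.
Pile A: need g' = 3⊕2 = 1. Options: 22−3→G=2, 22−4→G=2, 22−5→G=1, 22−6→G=1, 22−9→G=0. Hits: 2.
Pile B: need g' = 0⊕2 = 2. Options: 15−6→G=1, 15−7→G=1. Hits: 0.
Pile C: need g' = 1⊕2 = 3. Options: 26−3→G=0, 26−4→G=0, 26−5→G=3, 26−8→G=2. Hits: 1.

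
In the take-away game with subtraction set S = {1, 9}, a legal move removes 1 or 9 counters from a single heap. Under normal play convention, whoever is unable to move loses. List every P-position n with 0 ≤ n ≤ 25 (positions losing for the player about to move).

0, 2, 4, 6, 8, 10, 12, 14, 16, 18, 20, 22, 24

n :  0  1  2  3  4  5  6  7  8  9 10 11 12 13 14 15 16 17 18 19 20 21 22 23 24 25
G :  0  1  0  1  0  1  0  1  0  1  0  1  0  1  0  1  0  1  0  1  0  1  0  1  0  1
P-positions are exactly the n with G(n) = 0.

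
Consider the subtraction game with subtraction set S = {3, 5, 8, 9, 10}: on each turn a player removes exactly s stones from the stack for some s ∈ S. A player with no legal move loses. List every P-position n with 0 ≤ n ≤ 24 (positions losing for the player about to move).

G(0) = 0
G(1) = mex{} = 0
G(2) = mex{} = 0
G(3) = mex{0} = 1
G(4) = mex{0} = 1
G(5) = mex{0,0} = 1
G(6) = mex{1,0} = 2
G(7) = mex{1,0} = 2
G(8) = mex{1,1,0} = 2
G(9) = mex{2,1,0,0} = 3
G(10) = mex{2,1,0,0,0} = 3
G(11) = mex{2,2,1,0,0} = 3
G(12) = mex{3,2,1,1,0} = 4
G(13) = mex{3,2,1,1,1} = 0
G(14) = mex{3,3,2,1,1} = 0
G(15) = mex{4,3,2,2,1} = 0
G(16) = mex{0,3,2,2,2} = 1
G(17) = mex{0,4,3,2,2} = 1
G(18) = mex{0,0,3,3,2} = 1
G(19) = mex{1,0,3,3,3} = 2
G(20) = mex{1,0,4,3,3} = 2
G(21) = mex{1,1,0,4,3} = 2
G(22) = mex{2,1,0,0,4} = 3
G(23) = mex{2,1,0,0,0} = 3
G(24) = mex{2,2,1,0,0} = 3
P-positions are exactly the n with G(n) = 0.

0, 1, 2, 13, 14, 15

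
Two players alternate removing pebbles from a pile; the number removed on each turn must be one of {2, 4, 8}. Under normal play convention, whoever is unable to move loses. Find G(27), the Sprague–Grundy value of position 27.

G(0) = 0
G(1) = mex{} = 0
G(2) = mex{0} = 1
G(3) = mex{0} = 1
G(4) = mex{1,0} = 2
G(5) = mex{1,0} = 2
G(6) = mex{2,1} = 0
G(7) = mex{2,1} = 0
G(8) = mex{0,2,0} = 1
G(9) = mex{0,2,0} = 1
G(10) = mex{1,0,1} = 2
G(11) = mex{1,0,1} = 2
G(12) = mex{2,1,2} = 0
G(13) = mex{2,1,2} = 0
G(14) = mex{0,2,0} = 1
G(15) = mex{0,2,0} = 1
G(16) = mex{1,0,1} = 2
G(17) = mex{1,0,1} = 2
G(18) = mex{2,1,2} = 0
G(19) = mex{2,1,2} = 0
G(20) = mex{0,2,0} = 1
G(21) = mex{0,2,0} = 1
G(22) = mex{1,0,1} = 2
G(23) = mex{1,0,1} = 2
G(24) = mex{2,1,2} = 0
G(25) = mex{2,1,2} = 0
G(26) = mex{0,2,0} = 1
G(27) = mex{0,2,0} = 1

1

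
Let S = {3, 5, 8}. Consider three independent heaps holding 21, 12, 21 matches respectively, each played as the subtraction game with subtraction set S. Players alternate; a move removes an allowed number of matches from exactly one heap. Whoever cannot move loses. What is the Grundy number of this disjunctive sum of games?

0

All heaps use S = {3, 5, 8}:
n :  0  1  2  3  4  5  6  7  8  9 10 11 12 13 14 15 16 17 18 19 20 21
G :  0  0  0  1  1  1  2  2  2  3  3  0  0  0  1  1  1  2  2  2  3  3
Heap A: G(21) = 3.
Heap B: G(12) = 0.
Heap C: G(21) = 3.
Combined Grundy value = 3 ⊕ 0 ⊕ 3 = 0.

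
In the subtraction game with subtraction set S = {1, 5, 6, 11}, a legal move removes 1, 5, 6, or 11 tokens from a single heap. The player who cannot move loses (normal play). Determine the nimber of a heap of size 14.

0

G(0) = 0
G(1) = mex{0} = 1
G(2) = mex{1} = 0
G(3) = mex{0} = 1
G(4) = mex{1} = 0
G(5) = mex{0,0} = 1
G(6) = mex{1,1,0} = 2
G(7) = mex{2,0,1} = 3
G(8) = mex{3,1,0} = 2
G(9) = mex{2,0,1} = 3
G(10) = mex{3,1,0} = 2
G(11) = mex{2,2,1,0} = 3
G(12) = mex{3,3,2,1} = 0
G(13) = mex{0,2,3,0} = 1
G(14) = mex{1,3,2,1} = 0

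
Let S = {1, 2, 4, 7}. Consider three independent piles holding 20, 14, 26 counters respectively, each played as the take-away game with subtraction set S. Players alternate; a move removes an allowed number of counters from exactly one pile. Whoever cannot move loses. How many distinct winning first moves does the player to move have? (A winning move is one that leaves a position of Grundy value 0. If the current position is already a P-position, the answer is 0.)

All piles use S = {1, 2, 4, 7}:
G(0) = 0
G(1) = mex{0} = 1
G(2) = mex{1,0} = 2
G(3) = mex{2,1} = 0
G(4) = mex{0,2,0} = 1
G(5) = mex{1,0,1} = 2
G(6) = mex{2,1,2} = 0
G(7) = mex{0,2,0,0} = 1
G(8) = mex{1,0,1,1} = 2
G(9) = mex{2,1,2,2} = 0
G(10) = mex{0,2,0,0} = 1
G(11) = mex{1,0,1,1} = 2
G(12) = mex{2,1,2,2} = 0
G(13) = mex{0,2,0,0} = 1
G(14) = mex{1,0,1,1} = 2
G(15) = mex{2,1,2,2} = 0
G(16) = mex{0,2,0,0} = 1
G(17) = mex{1,0,1,1} = 2
G(18) = mex{2,1,2,2} = 0
G(19) = mex{0,2,0,0} = 1
G(20) = mex{1,0,1,1} = 2
G(21) = mex{2,1,2,2} = 0
G(22) = mex{0,2,0,0} = 1
G(23) = mex{1,0,1,1} = 2
G(24) = mex{2,1,2,2} = 0
G(25) = mex{0,2,0,0} = 1
G(26) = mex{1,0,1,1} = 2
Pile A: G(20) = 2.
Pile B: G(14) = 2.
Pile C: G(26) = 2.
Combined Grundy value = 2 ⊕ 2 ⊕ 2 = 2.
A winning move leaves total XOR = 0, i.e. changes one component's Grundy value g to g ⊕ X where X is the current total.
Pile A: need g' = 2⊕2 = 0. Options: 20−1→G=1, 20−2→G=0, 20−4→G=1, 20−7→G=1. Hits: 1.
Pile B: need g' = 2⊕2 = 0. Options: 14−1→G=1, 14−2→G=0, 14−4→G=1, 14−7→G=1. Hits: 1.
Pile C: need g' = 2⊕2 = 0. Options: 26−1→G=1, 26−2→G=0, 26−4→G=1, 26−7→G=1. Hits: 1.

3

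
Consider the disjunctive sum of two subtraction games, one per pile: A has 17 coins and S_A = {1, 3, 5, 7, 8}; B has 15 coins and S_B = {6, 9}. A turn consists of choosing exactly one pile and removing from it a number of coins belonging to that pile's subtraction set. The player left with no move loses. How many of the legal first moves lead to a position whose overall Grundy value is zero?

0

Pile A, S = {1, 3, 5, 7, 8}:
G(0) = 0
G(1) = mex{0} = 1
G(2) = mex{1} = 0
G(3) = mex{0,0} = 1
G(4) = mex{1,1} = 0
G(5) = mex{0,0,0} = 1
G(6) = mex{1,1,1} = 0
G(7) = mex{0,0,0,0} = 1
G(8) = mex{1,1,1,1,0} = 2
G(9) = mex{2,0,0,0,1} = 3
G(10) = mex{3,1,1,1,0} = 2
G(11) = mex{2,2,0,0,1} = 3
G(12) = mex{3,3,1,1,0} = 2
G(13) = mex{2,2,2,0,1} = 3
G(14) = mex{3,3,3,1,0} = 2
G(15) = mex{2,2,2,2,1} = 0
G(16) = mex{0,3,3,3,2} = 1
G(17) = mex{1,2,2,2,3} = 0
G_A(17) = 0.
Pile B, S = {6, 9}:
G(0) = 0
G(1) = mex{} = 0
G(2) = mex{} = 0
G(3) = mex{} = 0
G(4) = mex{} = 0
G(5) = mex{} = 0
G(6) = mex{0} = 1
G(7) = mex{0} = 1
G(8) = mex{0} = 1
G(9) = mex{0,0} = 1
G(10) = mex{0,0} = 1
G(11) = mex{0,0} = 1
G(12) = mex{1,0} = 2
G(13) = mex{1,0} = 2
G(14) = mex{1,0} = 2
G(15) = mex{1,1} = 0
G_B(15) = 0.
Combined Grundy value = 0 ⊕ 0 = 0.
A winning move leaves total XOR = 0, i.e. changes one component's Grundy value g to g ⊕ X where X is the current total.
Pile A: target g' = 0⊕0 = 0, but every legal move changes the Grundy value (mex property), so 0 moves.
Pile B: target g' = 0⊕0 = 0, but every legal move changes the Grundy value (mex property), so 0 moves.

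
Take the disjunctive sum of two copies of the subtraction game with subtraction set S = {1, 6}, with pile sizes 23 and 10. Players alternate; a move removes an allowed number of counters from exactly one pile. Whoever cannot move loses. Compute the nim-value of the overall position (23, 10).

1

All piles use S = {1, 6}:
G(0) = 0
G(1) = mex{0} = 1
G(2) = mex{1} = 0
G(3) = mex{0} = 1
G(4) = mex{1} = 0
G(5) = mex{0} = 1
G(6) = mex{1,0} = 2
G(7) = mex{2,1} = 0
G(8) = mex{0,0} = 1
G(9) = mex{1,1} = 0
G(10) = mex{0,0} = 1
G(11) = mex{1,1} = 0
G(12) = mex{0,2} = 1
G(13) = mex{1,0} = 2
G(14) = mex{2,1} = 0
G(15) = mex{0,0} = 1
G(16) = mex{1,1} = 0
G(17) = mex{0,0} = 1
G(18) = mex{1,1} = 0
G(19) = mex{0,2} = 1
G(20) = mex{1,0} = 2
G(21) = mex{2,1} = 0
G(22) = mex{0,0} = 1
G(23) = mex{1,1} = 0
Pile A: G(23) = 0.
Pile B: G(10) = 1.
Combined Grundy value = 0 ⊕ 1 = 1.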